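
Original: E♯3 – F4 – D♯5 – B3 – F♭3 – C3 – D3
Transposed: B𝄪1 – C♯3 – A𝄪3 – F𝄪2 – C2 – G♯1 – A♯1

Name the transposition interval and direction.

down a diminished eleventh

Take the first pair: E#3 → B##1. E to B spans 11 letter names, so the interval is some kind of eleventh.
B##1 to E#3 is 16 semitones, which makes it a diminished eleventh; the second version is lower, so the direction is down.
Checking another pair — D3 → A#1 — gives the same interval.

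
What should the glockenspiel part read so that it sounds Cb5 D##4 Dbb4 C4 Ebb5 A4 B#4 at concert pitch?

Cb3 D##2 Dbb2 C2 Ebb3 A2 B#2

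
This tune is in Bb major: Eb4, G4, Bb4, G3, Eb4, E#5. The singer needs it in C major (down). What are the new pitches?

F3 A3 C4 A2 F3 F##4

From Bb down to C is a minor seventh; apply that to each pitch.
Eb4 to F3
G4 to A3
Bb4 to C4
G3 to A2
Eb4 to F3
E#5 to F##4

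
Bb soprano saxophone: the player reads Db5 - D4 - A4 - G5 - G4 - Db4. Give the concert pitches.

Cb5 C4 G4 F5 F4 Cb4

Written C4 on the Bb soprano saxophone sounds as Bb3, a major second lower; apply that shift to every note.
Db5 -> Cb5
D4 -> C4
A4 -> G4
G5 -> F5
G4 -> F4
Db4 -> Cb4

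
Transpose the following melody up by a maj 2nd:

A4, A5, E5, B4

B4 B5 F#5 C#5

A4 -> B4
A5 -> B5
E5 -> F#5
B4 -> C#5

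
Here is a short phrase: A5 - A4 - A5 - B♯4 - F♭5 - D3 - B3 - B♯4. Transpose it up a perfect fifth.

A5 becomes E6
A4 becomes E5
A5 becomes E6
B#4 becomes F##5
Fb5 becomes Cb6
D3 becomes A3
B3 becomes F#4
B#4 becomes F##5

E6 E5 E6 F##5 Cb6 A3 F#4 F##5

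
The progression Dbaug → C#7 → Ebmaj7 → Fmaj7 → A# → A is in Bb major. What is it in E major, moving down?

Gaug F##7 Amaj7 Bmaj7 D## D#

Bb major down to E major is a diminished fifth; each chord root moves by that interval while the quality stays the same.
Dbaug: root Db down a diminished fifth → G, giving Gaug.
C#7: root C# down a diminished fifth → F##, giving F##7.
Ebmaj7: root Eb down a diminished fifth → A, giving Amaj7.
Fmaj7: root F down a diminished fifth → B, giving Bmaj7.
A#: root A# down a diminished fifth → D##, giving D##.
A: root A down a diminished fifth → D#, giving D#.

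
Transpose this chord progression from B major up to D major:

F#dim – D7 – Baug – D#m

B major up to D major is a minor third; each chord root moves by that interval while the quality stays the same.
F#dim: root F# up a minor third → A, giving Adim.
D7: root D up a minor third → F, giving F7.
Baug: root B up a minor third → D, giving Daug.
D#m: root D# up a minor third → F#, giving F#m.

Adim F7 Daug F#m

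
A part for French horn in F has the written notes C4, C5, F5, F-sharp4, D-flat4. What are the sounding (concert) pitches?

F3 F4 Bb4 B3 Gb3

The French horn in F sounds a perfect fifth below written, so transpose each written note down a perfect fifth.
C4 to F3
C5 to F4
F5 to Bb4
F#4 to B3
Db4 to Gb3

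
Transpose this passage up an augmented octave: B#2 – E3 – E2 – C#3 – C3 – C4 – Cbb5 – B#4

B#2: an octave up reaches B, and 13 semitones makes it B##3.
E3: an octave up reaches E, and 13 semitones makes it E#4.
E2: an octave up reaches E, and 13 semitones makes it E#3.
C#3: an octave up reaches C, and 13 semitones makes it C##4.
C3: an octave up reaches C, and 13 semitones makes it C#4.
C4 up an augmented octave is C#5.
Cbb5 up an augmented octave is Cb6.
An augmented octave up from B#4 gives B##5.

B##3 E#4 E#3 C##4 C#4 C#5 Cb6 B##5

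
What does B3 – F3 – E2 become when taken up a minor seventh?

A4 Eb4 D3

B3 gives A4
F3 gives Eb4
E2 gives D3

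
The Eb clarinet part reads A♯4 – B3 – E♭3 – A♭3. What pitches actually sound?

Written C4 on the Eb clarinet sounds as Eb4, a minor third higher; apply that shift to every note.
A#4 becomes C#5
B3 becomes D4
Eb3 becomes Gb3
Ab3 becomes Cb4

C#5 D4 Gb3 Cb4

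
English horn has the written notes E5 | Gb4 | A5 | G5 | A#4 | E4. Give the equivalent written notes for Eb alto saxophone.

F#5 Ab4 B5 A5 B#4 F#4

First find concert pitch: the English horn sounds a perfect fifth below written, so E5 Gb4 A5 G5 A#4 E4 sounds A4 Cb4 D5 C5 D#4 A3.
Then write for Eb alto saxophone: it sounds a major sixth below written, so the part must be a major sixth above concert.
A4 → F#5
Cb4 → Ab4
D5 → B5
C5 → A5
D#4 → B#4
A3 → F#4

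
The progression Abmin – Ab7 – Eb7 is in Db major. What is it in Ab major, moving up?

Ebmin Eb7 Bb7

Db major up to Ab major is a perfect fifth; each chord root moves by that interval while the quality stays the same.
Abmin: root Ab up a perfect fifth → Eb, giving Ebmin.
Ab7: root Ab up a perfect fifth → Eb, giving Eb7.
Eb7: root Eb up a perfect fifth → Bb, giving Bb7.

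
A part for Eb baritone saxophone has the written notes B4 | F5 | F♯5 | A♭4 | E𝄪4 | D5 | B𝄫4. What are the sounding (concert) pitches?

D3 Ab3 A3 Cb3 G##2 F3 Dbb3

The Eb baritone saxophone sounds a major thirteenth below written, so transpose each written note down a major thirteenth.
B4 gives D3
F5 gives Ab3
F#5 gives A3
Ab4 gives Cb3
E##4 gives G##2
D5 gives F3
Bbb4 gives Dbb3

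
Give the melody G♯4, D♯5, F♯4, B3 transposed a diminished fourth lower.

D##4 A##4 C##4 F##3

G#4 down a diminished fourth is D##4.
D#5: a fourth down reaches A, and 4 semitones makes it A##4.
F#4: a fourth down reaches C, and 4 semitones makes it C##4.
B3: a fourth down reaches F, and 4 semitones makes it F##3.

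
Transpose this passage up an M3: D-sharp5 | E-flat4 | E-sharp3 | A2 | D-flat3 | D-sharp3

D#5: a third up reaches F, and 4 semitones makes it F##5.
Eb4 up a major third is G4.
E#3: a third up reaches G, and 4 semitones makes it G##3.
A2: a third up reaches C, and 4 semitones makes it C#3.
A major third up from Db3 gives F3.
D#3 up a major third is F##3.

F##5 G4 G##3 C#3 F3 F##3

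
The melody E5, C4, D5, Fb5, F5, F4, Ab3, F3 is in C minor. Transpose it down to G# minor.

B#4 G#3 A#4 C5 C#5 C#4 E3 C#3

C minor to G# minor down is a diminished fourth, so every note moves down by that interval.
E5 gives B#4
C4 gives G#3
D5 gives A#4
Fb5 gives C5
F5 gives C#5
F4 gives C#4
Ab3 gives E3
F3 gives C#3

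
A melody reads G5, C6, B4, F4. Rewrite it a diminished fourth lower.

D#5 G#5 F##4 C#4

A diminished fourth down from G5 gives D#5.
C6 down a diminished fourth is G#5.
B4: a fourth down reaches F, and 4 semitones makes it F##4.
F4: a fourth down reaches C, and 4 semitones makes it C#4.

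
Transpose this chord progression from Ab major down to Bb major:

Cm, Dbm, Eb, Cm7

Ab major down to Bb major is a minor seventh; each chord root moves by that interval while the quality stays the same.
Cm: root C down a minor seventh → D, giving Dm.
Dbm: root Db down a minor seventh → Eb, giving Ebm.
Eb: root Eb down a minor seventh → F, giving F.
Cm7: root C down a minor seventh → D, giving Dm7.

Dm Ebm F Dm7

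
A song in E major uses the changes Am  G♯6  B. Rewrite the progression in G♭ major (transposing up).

E major up to G♭ major is a diminished third; each chord root moves by that interval while the quality stays the same.
Am: root A up a diminished third → Cb, giving Cbm.
G♯6: root G♯ up a diminished third → Bb, giving Bb6.
B: root B up a diminished third → Db, giving Db.

Cbm Bb6 Db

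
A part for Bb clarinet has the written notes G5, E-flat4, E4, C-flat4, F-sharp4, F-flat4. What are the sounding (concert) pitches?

F5 Db4 D4 Bbb3 E4 Ebb4

The Bb clarinet sounds a major second below written, so transpose each written note down a major second.
G5 gives F5
Eb4 gives Db4
E4 gives D4
Cb4 gives Bbb3
F#4 gives E4
Fb4 gives Ebb4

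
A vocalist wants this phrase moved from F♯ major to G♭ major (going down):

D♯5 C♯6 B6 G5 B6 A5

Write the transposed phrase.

Eb4 Db5 Cb6 Abb4 Cb6 Bbb4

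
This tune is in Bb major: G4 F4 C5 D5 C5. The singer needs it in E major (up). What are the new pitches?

C#5 B4 F#5 G#5 F#5

Bb major to E major up is an augmented fourth, so every note moves up by that interval.
G4 becomes C#5
F4 becomes B4
C5 becomes F#5
D5 becomes G#5
C5 becomes F#5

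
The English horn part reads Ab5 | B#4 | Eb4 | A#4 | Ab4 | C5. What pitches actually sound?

Db5 E#4 Ab3 D#4 Db4 F4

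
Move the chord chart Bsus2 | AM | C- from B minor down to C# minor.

C#sus2 BM D-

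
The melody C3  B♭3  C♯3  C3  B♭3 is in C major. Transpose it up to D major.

D3 C4 D#3 D3 C4

C major to D major up is a major second, so every note moves up by that interval.
C3 -> D3
Bb3 -> C4
C#3 -> D#3
C3 -> D3
Bb3 -> C4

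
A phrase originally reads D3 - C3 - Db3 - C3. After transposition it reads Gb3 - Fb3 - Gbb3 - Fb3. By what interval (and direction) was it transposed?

Take the first pair: D3 → Gb3. D to G spans 4 letter names, so the interval is some kind of fourth.
D3 to Gb3 is 4 semitones, which makes it a diminished fourth; the second version is higher, so the direction is up.
Checking another pair — C3 → Fb3 — gives the same interval.

up a diminished fourth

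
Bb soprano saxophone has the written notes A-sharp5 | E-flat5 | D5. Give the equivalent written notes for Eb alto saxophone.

E#6 Bb5 A5

First find concert pitch: the Bb soprano saxophone sounds a major second below written, so A-sharp5 E-flat5 D5 sounds G#5 Db5 C5.
Then write for Eb alto saxophone: it sounds a major sixth below written, so the part must be a major sixth above concert.
G#5 → E#6
Db5 → Bb5
C5 → A5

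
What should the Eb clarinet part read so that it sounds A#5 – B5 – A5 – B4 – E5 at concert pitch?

F##5 G#5 F#5 G#4 C#5

Written C4 sounds as Eb4 on the Eb clarinet, so concert pitches are written a minor third down.
A#5 to F##5
B5 to G#5
A5 to F#5
B4 to G#4
E5 to C#5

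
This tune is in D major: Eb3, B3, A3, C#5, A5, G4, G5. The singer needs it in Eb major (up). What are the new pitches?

D major to Eb major up is a minor second, so every note moves up by that interval.
Eb3 -> Fb3
B3 -> C4
A3 -> Bb3
C#5 -> D5
A5 -> Bb5
G4 -> Ab4
G5 -> Ab5

Fb3 C4 Bb3 D5 Bb5 Ab4 Ab5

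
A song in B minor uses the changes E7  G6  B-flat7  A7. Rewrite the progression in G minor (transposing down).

C7 Eb6 Gb7 F7

B minor down to G minor is a major third; each chord root moves by that interval while the quality stays the same.
E7: root E down a major third → C, giving C7.
G6: root G down a major third → Eb, giving Eb6.
B-flat7: root B-flat down a major third → Gb, giving Gb7.
A7: root A down a major third → F, giving F7.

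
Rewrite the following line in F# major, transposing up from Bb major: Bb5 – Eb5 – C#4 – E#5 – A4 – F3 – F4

Bb major to F# major up is an augmented fifth, so every note moves up by that interval.
Bb5 gives F#6
Eb5 gives B5
C#4 gives G##4
E#5 gives B##5
A4 gives E#5
F3 gives C#4
F4 gives C#5

F#6 B5 G##4 B##5 E#5 C#4 C#5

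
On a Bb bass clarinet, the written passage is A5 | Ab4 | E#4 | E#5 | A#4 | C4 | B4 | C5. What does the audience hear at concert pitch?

The Bb bass clarinet sounds a major ninth below written, so transpose each written note down a major ninth.
A5 becomes G4
Ab4 becomes Gb3
E#4 becomes D#3
E#5 becomes D#4
A#4 becomes G#3
C4 becomes Bb2
B4 becomes A3
C5 becomes Bb3

G4 Gb3 D#3 D#4 G#3 Bb2 A3 Bb3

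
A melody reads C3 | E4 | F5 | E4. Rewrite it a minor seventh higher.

Bb3 D5 Eb6 D5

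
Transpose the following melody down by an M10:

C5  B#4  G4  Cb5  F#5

Ab3 G#3 Eb3 Abb3 D4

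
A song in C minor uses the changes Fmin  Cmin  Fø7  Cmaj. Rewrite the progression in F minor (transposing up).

C minor up to F minor is a perfect fourth; each chord root moves by that interval while the quality stays the same.
Fmin: root F up a perfect fourth → Bb, giving Bbmin.
Cmin: root C up a perfect fourth → F, giving Fmin.
Fø7: root F up a perfect fourth → Bb, giving Bbø7.
Cmaj: root C up a perfect fourth → F, giving Fmaj.

Bbmin Fmin Bbø7 Fmaj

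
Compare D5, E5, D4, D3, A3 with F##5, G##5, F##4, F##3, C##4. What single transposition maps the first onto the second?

up an augmented third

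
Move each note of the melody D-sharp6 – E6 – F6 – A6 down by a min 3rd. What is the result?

B#5 C#6 D6 F#6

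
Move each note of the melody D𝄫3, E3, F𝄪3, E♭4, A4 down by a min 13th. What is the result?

Fb1 G#1 A##1 G2 C#3

Dbb3: a thirteenth down reaches F, and 20 semitones makes it Fb1.
E3: a thirteenth down reaches G, and 20 semitones makes it G#1.
F##3: a thirteenth down reaches A, and 20 semitones makes it A##1.
Eb4: a thirteenth down reaches G, and 20 semitones makes it G2.
A minor thirteenth down from A4 gives C#3.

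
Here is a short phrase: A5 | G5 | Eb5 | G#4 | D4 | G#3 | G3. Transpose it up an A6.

A5 up an augmented sixth is F##6.
G5 up an augmented sixth is E#6.
Eb5 up an augmented sixth is C#6.
G#4 up an augmented sixth is E##5.
An augmented sixth up from D4 gives B#4.
An augmented sixth up from G#3 gives E##4.
An augmented sixth up from G3 gives E#4.

F##6 E#6 C#6 E##5 B#4 E##4 E#4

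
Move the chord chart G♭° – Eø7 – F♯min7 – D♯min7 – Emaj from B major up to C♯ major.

Ab° F#ø7 G#min7 E#min7 F#maj

B major up to C♯ major is a major second; each chord root moves by that interval while the quality stays the same.
G♭°: root G♭ up a major second → Ab, giving Ab°.
Eø7: root E up a major second → F#, giving F#ø7.
F♯min7: root F♯ up a major second → G#, giving G#min7.
D♯min7: root D♯ up a major second → E#, giving E#min7.
Emaj: root E up a major second → F#, giving F#maj.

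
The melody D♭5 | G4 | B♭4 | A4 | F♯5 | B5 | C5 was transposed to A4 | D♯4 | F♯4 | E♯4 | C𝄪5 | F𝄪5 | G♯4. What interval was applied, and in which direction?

down a diminished fourth

From Db5 to A4 is 4 letter names — a fourth of some quality.
A4 to Db5 is 4 semitones, which makes it a diminished fourth; the second version is lower, so the direction is down.
Checking another pair — C5 → G#4 — gives the same interval.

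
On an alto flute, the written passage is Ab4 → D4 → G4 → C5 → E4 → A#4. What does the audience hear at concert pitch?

The alto flute sounds a perfect fourth below written, so transpose each written note down a perfect fourth.
Ab4 -> Eb4
D4 -> A3
G4 -> D4
C5 -> G4
E4 -> B3
A#4 -> E#4

Eb4 A3 D4 G4 B3 E#4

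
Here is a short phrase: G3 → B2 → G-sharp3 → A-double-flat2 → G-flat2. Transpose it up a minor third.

Bb3 D3 B3 Cbb3 Bbb2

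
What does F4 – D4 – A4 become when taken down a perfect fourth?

F4 down a perfect fourth is C4.
D4: a fourth down reaches A, and 5 semitones makes it A3.
A4: a fourth down reaches E, and 5 semitones makes it E4.

C4 A3 E4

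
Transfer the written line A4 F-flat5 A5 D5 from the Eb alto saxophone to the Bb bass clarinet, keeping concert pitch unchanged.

First find concert pitch: the Eb alto saxophone sounds a major sixth below written, so A4 F-flat5 A5 D5 sounds C4 Abb4 C5 F4.
Then write for Bb bass clarinet: it sounds a major ninth below written, so the part must be a major ninth above concert.
C4 → D5
Abb4 → Bbb5
C5 → D6
F4 → G5

D5 Bbb5 D6 G5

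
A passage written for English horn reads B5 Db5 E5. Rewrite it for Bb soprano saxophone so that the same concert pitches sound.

F#5 Ab4 B4

First find concert pitch: the English horn sounds a perfect fifth below written, so B5 Db5 E5 sounds E5 Gb4 A4.
Then write for Bb soprano saxophone: it sounds a major second below written, so the part must be a major second above concert.
E5 → F#5
Gb4 → Ab4
A4 → B4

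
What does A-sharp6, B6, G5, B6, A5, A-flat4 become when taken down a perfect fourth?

A#6: a fourth down reaches E, and 5 semitones makes it E#6.
A perfect fourth down from B6 gives F#6.
G5 down a perfect fourth is D5.
A perfect fourth down from B6 gives F#6.
A5: a fourth down reaches E, and 5 semitones makes it E5.
Ab4: a fourth down reaches E, and 5 semitones makes it Eb4.

E#6 F#6 D5 F#6 E5 Eb4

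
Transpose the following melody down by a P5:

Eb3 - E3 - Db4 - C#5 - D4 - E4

Ab2 A2 Gb3 F#4 G3 A3

Eb3 down a perfect fifth is Ab2.
A perfect fifth down from E3 gives A2.
Db4: a fifth down reaches G, and 7 semitones makes it Gb3.
A perfect fifth down from C#5 gives F#4.
A perfect fifth down from D4 gives G3.
A perfect fifth down from E4 gives A3.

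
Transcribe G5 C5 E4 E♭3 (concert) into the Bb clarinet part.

A5 D5 F#4 F3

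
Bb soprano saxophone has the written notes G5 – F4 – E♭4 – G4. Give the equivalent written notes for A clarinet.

Ab5 Gb4 Fb4 Ab4

First find concert pitch: the Bb soprano saxophone sounds a major second below written, so G5 F4 E♭4 G4 sounds F5 Eb4 Db4 F4.
Then write for A clarinet: it sounds a minor third below written, so the part must be a minor third above concert.
F5 → Ab5
Eb4 → Gb4
Db4 → Fb4
F4 → Ab4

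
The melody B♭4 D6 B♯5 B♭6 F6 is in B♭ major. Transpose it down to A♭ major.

From B♭ down to A♭ is a major second; apply that to each pitch.
Bb4 becomes Ab4
D6 becomes C6
B#5 becomes A#5
Bb6 becomes Ab6
F6 becomes Eb6

Ab4 C6 A#5 Ab6 Eb6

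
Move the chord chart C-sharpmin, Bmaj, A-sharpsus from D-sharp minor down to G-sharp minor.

F#min Emaj D#sus

D-sharp minor down to G-sharp minor is a perfect fifth; each chord root moves by that interval while the quality stays the same.
C-sharpmin: root C-sharp down a perfect fifth → F#, giving F#min.
Bmaj: root B down a perfect fifth → E, giving Emaj.
A-sharpsus: root A-sharp down a perfect fifth → D#, giving D#sus.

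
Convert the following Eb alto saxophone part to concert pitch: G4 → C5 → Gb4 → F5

Written C4 on the Eb alto saxophone sounds as Eb3, a major sixth lower; apply that shift to every note.
G4 to Bb3
C5 to Eb4
Gb4 to Bbb3
F5 to Ab4

Bb3 Eb4 Bbb3 Ab4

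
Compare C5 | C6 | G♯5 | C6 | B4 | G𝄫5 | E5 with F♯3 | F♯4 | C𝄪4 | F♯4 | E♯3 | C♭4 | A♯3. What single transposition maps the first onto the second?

Take the first pair: C5 → F#3. C to F spans 12 letter names, so the interval is some kind of twelfth.
F#3 to C5 is 18 semitones, which makes it a diminished twelfth; the second version is lower, so the direction is down.
Checking another pair — E5 → A#3 — gives the same interval.

down a diminished twelfth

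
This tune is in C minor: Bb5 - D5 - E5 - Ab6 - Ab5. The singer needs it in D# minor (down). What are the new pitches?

C#5 E#4 F##4 B5 B4

From C down to D# is a diminished seventh; apply that to each pitch.
Bb5 -> C#5
D5 -> E#4
E5 -> F##4
Ab6 -> B5
Ab5 -> B4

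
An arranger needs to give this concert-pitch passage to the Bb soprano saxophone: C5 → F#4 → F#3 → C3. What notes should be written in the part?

The Bb soprano saxophone sounds a major second below written, so the written part must be a major second above concert — transpose each note up.
C5 to D5
F#4 to G#4
F#3 to G#3
C3 to D3

D5 G#4 G#3 D3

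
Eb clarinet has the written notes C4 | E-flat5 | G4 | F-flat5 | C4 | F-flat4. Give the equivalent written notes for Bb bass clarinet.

First find concert pitch: the Eb clarinet sounds a minor third above written, so C4 E-flat5 G4 F-flat5 C4 F-flat4 sounds Eb4 Gb5 Bb4 Abb5 Eb4 Abb4.
Then write for Bb bass clarinet: it sounds a major ninth below written, so the part must be a major ninth above concert.
Eb4 → F5
Gb5 → Ab6
Bb4 → C6
Abb5 → Bbb6
Eb4 → F5
Abb4 → Bbb5

F5 Ab6 C6 Bbb6 F5 Bbb5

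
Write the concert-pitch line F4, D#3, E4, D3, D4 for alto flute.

Bb4 G#3 A4 G3 G4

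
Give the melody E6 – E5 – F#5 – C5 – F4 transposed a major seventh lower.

E6 down a major seventh is F5.
E5: a seventh down reaches F, and 11 semitones makes it F4.
A major seventh down from F#5 gives G4.
A major seventh down from C5 gives Db4.
F4: a seventh down reaches G, and 11 semitones makes it Gb3.

F5 F4 G4 Db4 Gb3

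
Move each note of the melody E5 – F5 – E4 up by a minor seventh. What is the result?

D6 Eb6 D5

A minor seventh up from E5 gives D6.
A minor seventh up from F5 gives Eb6.
A minor seventh up from E4 gives D5.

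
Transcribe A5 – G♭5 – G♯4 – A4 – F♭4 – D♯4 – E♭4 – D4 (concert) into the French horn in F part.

E6 Db6 D#5 E5 Cb5 A#4 Bb4 A4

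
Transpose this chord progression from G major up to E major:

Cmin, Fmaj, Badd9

G major up to E major is a major sixth; each chord root moves by that interval while the quality stays the same.
Cmin: root C up a major sixth → A, giving Amin.
Fmaj: root F up a major sixth → D, giving Dmaj.
Badd9: root B up a major sixth → G#, giving G#add9.

Amin Dmaj G#add9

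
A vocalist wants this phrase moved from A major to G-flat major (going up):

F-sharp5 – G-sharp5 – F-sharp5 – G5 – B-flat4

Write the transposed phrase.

From A up to G-flat is a diminished seventh; apply that to each pitch.
F#5 -> Eb6
G#5 -> F6
F#5 -> Eb6
G5 -> Fb6
Bb4 -> Abb5

Eb6 F6 Eb6 Fb6 Abb5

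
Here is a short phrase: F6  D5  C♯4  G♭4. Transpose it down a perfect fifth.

F6 to Bb5
D5 to G4
C#4 to F#3
Gb4 to Cb4

Bb5 G4 F#3 Cb4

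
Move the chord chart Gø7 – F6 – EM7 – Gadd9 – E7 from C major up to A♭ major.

Ebø7 Db6 CM7 Ebadd9 C7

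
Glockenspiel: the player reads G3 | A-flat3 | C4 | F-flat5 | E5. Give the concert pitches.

Written C4 on the glockenspiel sounds as C6, a perfect fifteenth higher; apply that shift to every note.
G3 gives G5
Ab3 gives Ab5
C4 gives C6
Fb5 gives Fb7
E5 gives E7

G5 Ab5 C6 Fb7 E7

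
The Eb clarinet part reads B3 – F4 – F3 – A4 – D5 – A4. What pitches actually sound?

D4 Ab4 Ab3 C5 F5 C5

The Eb clarinet sounds a minor third above written, so transpose each written note up a minor third.
B3 → D4
F4 → Ab4
F3 → Ab3
A4 → C5
D5 → F5
A4 → C5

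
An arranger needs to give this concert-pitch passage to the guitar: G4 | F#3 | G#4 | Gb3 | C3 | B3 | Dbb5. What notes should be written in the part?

G5 F#4 G#5 Gb4 C4 B4 Dbb6

Written C4 sounds as C3 on the guitar, so concert pitches are written a perfect octave up.
G4 to G5
F#3 to F#4
G#4 to G#5
Gb3 to Gb4
C3 to C4
B3 to B4
Dbb5 to Dbb6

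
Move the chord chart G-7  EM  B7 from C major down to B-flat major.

F-7 DM A7

C major down to B-flat major is a major second; each chord root moves by that interval while the quality stays the same.
G-7: root G down a major second → F, giving F-7.
EM: root E down a major second → D, giving DM.
B7: root B down a major second → A, giving A7.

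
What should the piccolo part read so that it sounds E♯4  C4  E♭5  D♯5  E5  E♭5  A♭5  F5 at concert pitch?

E#3 C3 Eb4 D#4 E4 Eb4 Ab4 F4

Written C4 sounds as C5 on the piccolo, so concert pitches are written a perfect octave down.
E#4 -> E#3
C4 -> C3
Eb5 -> Eb4
D#5 -> D#4
E5 -> E4
Eb5 -> Eb4
Ab5 -> Ab4
F5 -> F4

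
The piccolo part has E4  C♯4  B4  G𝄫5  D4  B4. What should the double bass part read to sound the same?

First find concert pitch: the piccolo sounds a perfect octave above written, so E4 C♯4 B4 G𝄫5 D4 B4 sounds E5 C#5 B5 Gbb6 D5 B5.
Then write for double bass: it sounds a perfect octave below written, so the part must be a perfect octave above concert.
E5 → E6
C#5 → C#6
B5 → B6
Gbb6 → Gbb7
D5 → D6
B5 → B6

E6 C#6 B6 Gbb7 D6 B6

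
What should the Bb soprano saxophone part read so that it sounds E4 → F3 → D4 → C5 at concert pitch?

Written C4 sounds as Bb3 on the Bb soprano saxophone, so concert pitches are written a major second up.
E4 becomes F#4
F3 becomes G3
D4 becomes E4
C5 becomes D5

F#4 G3 E4 D5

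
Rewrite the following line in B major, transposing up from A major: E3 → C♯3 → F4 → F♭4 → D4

From A up to B is a major second; apply that to each pitch.
E3 becomes F#3
C#3 becomes D#3
F4 becomes G4
Fb4 becomes Gb4
D4 becomes E4

F#3 D#3 G4 Gb4 E4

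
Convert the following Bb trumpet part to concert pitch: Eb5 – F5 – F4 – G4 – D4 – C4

Db5 Eb5 Eb4 F4 C4 Bb3

Written C4 on the Bb trumpet sounds as Bb3, a major second lower; apply that shift to every note.
Eb5 becomes Db5
F5 becomes Eb5
F4 becomes Eb4
G4 becomes F4
D4 becomes C4
C4 becomes Bb3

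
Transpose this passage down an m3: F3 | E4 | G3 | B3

A minor third down from F3 gives D3.
E4: a third down reaches C, and 3 semitones makes it C#4.
G3: a third down reaches E, and 3 semitones makes it E3.
B3 down a minor third is G#3.

D3 C#4 E3 G#3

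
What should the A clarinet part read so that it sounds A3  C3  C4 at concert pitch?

C4 Eb3 Eb4

Written C4 sounds as A3 on the A clarinet, so concert pitches are written a minor third up.
A3 → C4
C3 → Eb3
C4 → Eb4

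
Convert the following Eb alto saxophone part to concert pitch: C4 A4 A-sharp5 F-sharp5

Written C4 on the Eb alto saxophone sounds as Eb3, a major sixth lower; apply that shift to every note.
C4 gives Eb3
A4 gives C4
A#5 gives C#5
F#5 gives A4

Eb3 C4 C#5 A4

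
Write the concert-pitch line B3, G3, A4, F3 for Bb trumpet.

C#4 A3 B4 G3

Written C4 sounds as Bb3 on the Bb trumpet, so concert pitches are written a major second up.
B3 to C#4
G3 to A3
A4 to B4
F3 to G3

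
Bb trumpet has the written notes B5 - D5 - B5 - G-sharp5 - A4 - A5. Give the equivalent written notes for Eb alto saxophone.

F#6 A5 F#6 D#6 E5 E6

First find concert pitch: the Bb trumpet sounds a major second below written, so B5 D5 B5 G-sharp5 A4 A5 sounds A5 C5 A5 F#5 G4 G5.
Then write for Eb alto saxophone: it sounds a major sixth below written, so the part must be a major sixth above concert.
A5 → F#6
C5 → A5
A5 → F#6
F#5 → D#6
G4 → E5
G5 → E6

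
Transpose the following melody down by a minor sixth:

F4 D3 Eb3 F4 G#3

A3 F#2 G2 A3 B#2

F4: a sixth down reaches A, and 8 semitones makes it A3.
D3 down a minor sixth is F#2.
Eb3 down a minor sixth is G2.
F4 down a minor sixth is A3.
G#3 down a minor sixth is B#2.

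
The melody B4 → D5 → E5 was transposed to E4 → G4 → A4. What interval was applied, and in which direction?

From B4 to E4 is 5 letter names — a fifth of some quality.
E4 to B4 is 7 semitones, which makes it a perfect fifth; the second version is lower, so the direction is down.
Checking another pair — E5 → A4 — gives the same interval.

down a perfect fifth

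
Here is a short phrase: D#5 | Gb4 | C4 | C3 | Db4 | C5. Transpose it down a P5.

G#4 Cb4 F3 F2 Gb3 F4

A perfect fifth down from D#5 gives G#4.
Gb4: a fifth down reaches C, and 7 semitones makes it Cb4.
A perfect fifth down from C4 gives F3.
C3 down a perfect fifth is F2.
Db4 down a perfect fifth is Gb3.
C5 down a perfect fifth is F4.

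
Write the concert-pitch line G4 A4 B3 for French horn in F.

D5 E5 F#4

Written C4 sounds as F3 on the French horn in F, so concert pitches are written a perfect fifth up.
G4 to D5
A4 to E5
B3 to F#4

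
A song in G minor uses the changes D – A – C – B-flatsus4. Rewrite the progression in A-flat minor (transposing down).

Eb Bb Db Cbsus4

G minor down to A-flat minor is a major seventh; each chord root moves by that interval while the quality stays the same.
D: root D down a major seventh → Eb, giving Eb.
A: root A down a major seventh → Bb, giving Bb.
C: root C down a major seventh → Db, giving Db.
B-flatsus4: root B-flat down a major seventh → Cb, giving Cbsus4.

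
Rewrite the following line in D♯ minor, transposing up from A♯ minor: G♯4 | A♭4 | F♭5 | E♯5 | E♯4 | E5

From A♯ up to D♯ is a perfect fourth; apply that to each pitch.
G#4 -> C#5
Ab4 -> Db5
Fb5 -> Bbb5
E#5 -> A#5
E#4 -> A#4
E5 -> A5

C#5 Db5 Bbb5 A#5 A#4 A5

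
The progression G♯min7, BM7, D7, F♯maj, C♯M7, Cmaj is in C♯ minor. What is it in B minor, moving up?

C♯ minor up to B minor is a minor seventh; each chord root moves by that interval while the quality stays the same.
G♯min7: root G♯ up a minor seventh → F#, giving F#min7.
BM7: root B up a minor seventh → A, giving AM7.
D7: root D up a minor seventh → C, giving C7.
F♯maj: root F♯ up a minor seventh → E, giving Emaj.
C♯M7: root C♯ up a minor seventh → B, giving BM7.
Cmaj: root C up a minor seventh → Bb, giving Bbmaj.

F#min7 AM7 C7 Emaj BM7 Bbmaj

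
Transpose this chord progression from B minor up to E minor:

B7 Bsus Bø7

B minor up to E minor is a perfect fourth; each chord root moves by that interval while the quality stays the same.
B7: root B up a perfect fourth → E, giving E7.
Bsus: root B up a perfect fourth → E, giving Esus.
Bø7: root B up a perfect fourth → E, giving Eø7.

E7 Esus Eø7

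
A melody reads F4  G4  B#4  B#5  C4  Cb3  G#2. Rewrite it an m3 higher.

Ab4 Bb4 D#5 D#6 Eb4 Ebb3 B2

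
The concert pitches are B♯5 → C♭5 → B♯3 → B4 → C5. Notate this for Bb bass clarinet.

The Bb bass clarinet sounds a major ninth below written, so the written part must be a major ninth above concert — transpose each note up.
B#5 gives C##7
Cb5 gives Db6
B#3 gives C##5
B4 gives C#6
C5 gives D6

C##7 Db6 C##5 C#6 D6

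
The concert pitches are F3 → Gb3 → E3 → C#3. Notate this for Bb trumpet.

G3 Ab3 F#3 D#3

The Bb trumpet sounds a major second below written, so the written part must be a major second above concert — transpose each note up.
F3 to G3
Gb3 to Ab3
E3 to F#3
C#3 to D#3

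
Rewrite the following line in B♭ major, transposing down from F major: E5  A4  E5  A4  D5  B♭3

A4 D4 A4 D4 G4 Eb3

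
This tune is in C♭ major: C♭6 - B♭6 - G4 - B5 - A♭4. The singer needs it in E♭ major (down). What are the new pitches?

Eb5 D6 B3 D#5 C4

From C♭ down to E♭ is a minor sixth; apply that to each pitch.
Cb6 becomes Eb5
Bb6 becomes D6
G4 becomes B3
B5 becomes D#5
Ab4 becomes C4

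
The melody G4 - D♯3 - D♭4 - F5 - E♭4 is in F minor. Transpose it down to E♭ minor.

F4 C#3 Cb4 Eb5 Db4

From F down to E♭ is a major second; apply that to each pitch.
G4 becomes F4
D#3 becomes C#3
Db4 becomes Cb4
F5 becomes Eb5
Eb4 becomes Db4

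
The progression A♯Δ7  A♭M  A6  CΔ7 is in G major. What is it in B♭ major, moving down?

G major down to B♭ major is a major sixth; each chord root moves by that interval while the quality stays the same.
A♯Δ7: root A♯ down a major sixth → C#, giving C#Δ7.
A♭M: root A♭ down a major sixth → Cb, giving CbM.
A6: root A down a major sixth → C, giving C6.
CΔ7: root C down a major sixth → Eb, giving EbΔ7.

C#Δ7 CbM C6 EbΔ7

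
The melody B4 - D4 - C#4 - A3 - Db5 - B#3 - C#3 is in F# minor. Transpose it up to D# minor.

G#5 B4 A#4 F#4 Bb5 G##4 A#3

From F# up to D# is a major sixth; apply that to each pitch.
B4 -> G#5
D4 -> B4
C#4 -> A#4
A3 -> F#4
Db5 -> Bb5
B#3 -> G##4
C#3 -> A#3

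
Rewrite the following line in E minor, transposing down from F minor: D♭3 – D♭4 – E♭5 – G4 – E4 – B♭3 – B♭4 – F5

C3 C4 D5 F#4 D#4 A3 A4 E5

F minor to E minor down is a minor second, so every note moves down by that interval.
Db3 becomes C3
Db4 becomes C4
Eb5 becomes D5
G4 becomes F#4
E4 becomes D#4
Bb3 becomes A3
Bb4 becomes A4
F5 becomes E5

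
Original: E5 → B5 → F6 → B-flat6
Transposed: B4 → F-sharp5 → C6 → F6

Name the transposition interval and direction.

Take the first pair: E5 → B4. E to B spans 4 letter names, so the interval is some kind of fourth.
B4 to E5 is 5 semitones, which makes it a perfect fourth; the second version is lower, so the direction is down.
Checking another pair — Bb6 → F6 — gives the same interval.

down a perfect fourth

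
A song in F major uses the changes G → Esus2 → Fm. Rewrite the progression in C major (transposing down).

D Bsus2 Cm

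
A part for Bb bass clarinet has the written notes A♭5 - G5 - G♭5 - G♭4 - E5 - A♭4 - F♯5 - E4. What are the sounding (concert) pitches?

Gb4 F4 Fb4 Fb3 D4 Gb3 E4 D3

The Bb bass clarinet sounds a major ninth below written, so transpose each written note down a major ninth.
Ab5 becomes Gb4
G5 becomes F4
Gb5 becomes Fb4
Gb4 becomes Fb3
E5 becomes D4
Ab4 becomes Gb3
F#5 becomes E4
E4 becomes D3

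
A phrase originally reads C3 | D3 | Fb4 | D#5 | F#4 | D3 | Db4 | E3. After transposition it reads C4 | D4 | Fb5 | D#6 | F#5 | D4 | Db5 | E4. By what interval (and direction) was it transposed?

From C3 to C4 is 8 letter names — an octave of some quality.
C3 to C4 is 12 semitones, which makes it a perfect octave; the second version is higher, so the direction is up.
Checking another pair — E3 → E4 — gives the same interval.

up a perfect octave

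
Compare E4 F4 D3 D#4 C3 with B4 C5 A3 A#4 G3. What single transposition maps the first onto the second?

up a perfect fifth

Take the first pair: E4 → B4. E to B spans 5 letter names, so the interval is some kind of fifth.
E4 to B4 is 7 semitones, which makes it a perfect fifth; the second version is higher, so the direction is up.
Checking another pair — C3 → G3 — gives the same interval.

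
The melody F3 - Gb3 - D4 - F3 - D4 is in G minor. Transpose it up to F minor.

Eb4 Fb4 C5 Eb4 C5

G minor to F minor up is a minor seventh, so every note moves up by that interval.
F3 -> Eb4
Gb3 -> Fb4
D4 -> C5
F3 -> Eb4
D4 -> C5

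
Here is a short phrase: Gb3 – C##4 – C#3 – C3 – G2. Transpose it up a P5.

Db4 G##4 G#3 G3 D3

Gb3: a fifth up reaches D, and 7 semitones makes it Db4.
C##4: a fifth up reaches G, and 7 semitones makes it G##4.
C#3: a fifth up reaches G, and 7 semitones makes it G#3.
A perfect fifth up from C3 gives G3.
G2: a fifth up reaches D, and 7 semitones makes it D3.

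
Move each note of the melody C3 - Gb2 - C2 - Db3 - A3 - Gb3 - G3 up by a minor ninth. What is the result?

C3 becomes Db4
Gb2 becomes Abb3
C2 becomes Db3
Db3 becomes Ebb4
A3 becomes Bb4
Gb3 becomes Abb4
G3 becomes Ab4

Db4 Abb3 Db3 Ebb4 Bb4 Abb4 Ab4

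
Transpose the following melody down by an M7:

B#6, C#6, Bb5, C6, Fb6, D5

C#6 D5 Cb5 Db5 Gbb5 Eb4

B#6 -> C#6
C#6 -> D5
Bb5 -> Cb5
C6 -> Db5
Fb6 -> Gbb5
D5 -> Eb4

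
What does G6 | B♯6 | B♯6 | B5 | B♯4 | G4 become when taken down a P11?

D5 F##5 F##5 F#4 F##3 D3

G6 becomes D5
B#6 becomes F##5
B#6 becomes F##5
B5 becomes F#4
B#4 becomes F##3
G4 becomes D3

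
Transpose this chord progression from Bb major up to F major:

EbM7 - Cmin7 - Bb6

Bb major up to F major is a perfect fifth; each chord root moves by that interval while the quality stays the same.
EbM7: root Eb up a perfect fifth → Bb, giving BbM7.
Cmin7: root C up a perfect fifth → G, giving Gmin7.
Bb6: root Bb up a perfect fifth → F, giving F6.

BbM7 Gmin7 F6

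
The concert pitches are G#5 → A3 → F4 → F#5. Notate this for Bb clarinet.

A#5 B3 G4 G#5

The Bb clarinet sounds a major second below written, so the written part must be a major second above concert — transpose each note up.
G#5 gives A#5
A3 gives B3
F4 gives G4
F#5 gives G#5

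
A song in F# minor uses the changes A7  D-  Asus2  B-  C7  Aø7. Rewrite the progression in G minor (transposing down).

F# minor down to G minor is a major seventh; each chord root moves by that interval while the quality stays the same.
A7: root A down a major seventh → Bb, giving Bb7.
D-: root D down a major seventh → Eb, giving Eb-.
Asus2: root A down a major seventh → Bb, giving Bbsus2.
B-: root B down a major seventh → C, giving C-.
C7: root C down a major seventh → Db, giving Db7.
Aø7: root A down a major seventh → Bb, giving Bbø7.

Bb7 Eb- Bbsus2 C- Db7 Bbø7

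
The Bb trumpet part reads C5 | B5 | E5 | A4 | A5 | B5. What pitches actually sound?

Written C4 on the Bb trumpet sounds as Bb3, a major second lower; apply that shift to every note.
C5 gives Bb4
B5 gives A5
E5 gives D5
A4 gives G4
A5 gives G5
B5 gives A5

Bb4 A5 D5 G4 G5 A5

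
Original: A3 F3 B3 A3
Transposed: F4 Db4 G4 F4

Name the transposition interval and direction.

up a minor sixth

From A3 to F4 is 6 letter names — a sixth of some quality.
A3 to F4 is 8 semitones, which makes it a minor sixth; the second version is higher, so the direction is up.
Checking another pair — A3 → F4 — gives the same interval.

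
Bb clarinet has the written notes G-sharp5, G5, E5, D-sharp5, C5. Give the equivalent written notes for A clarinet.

First find concert pitch: the Bb clarinet sounds a major second below written, so G-sharp5 G5 E5 D-sharp5 C5 sounds F#5 F5 D5 C#5 Bb4.
Then write for A clarinet: it sounds a minor third below written, so the part must be a minor third above concert.
F#5 → A5
F5 → Ab5
D5 → F5
C#5 → E5
Bb4 → Db5

A5 Ab5 F5 E5 Db5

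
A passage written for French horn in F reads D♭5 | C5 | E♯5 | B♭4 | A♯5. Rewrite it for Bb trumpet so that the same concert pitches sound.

Ab4 G4 B#4 F4 E#5

First find concert pitch: the French horn in F sounds a perfect fifth below written, so D♭5 C5 E♯5 B♭4 A♯5 sounds Gb4 F4 A#4 Eb4 D#5.
Then write for Bb trumpet: it sounds a major second below written, so the part must be a major second above concert.
Gb4 → Ab4
F4 → G4
A#4 → B#4
Eb4 → F4
D#5 → E#5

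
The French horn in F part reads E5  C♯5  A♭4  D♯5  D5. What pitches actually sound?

A4 F#4 Db4 G#4 G4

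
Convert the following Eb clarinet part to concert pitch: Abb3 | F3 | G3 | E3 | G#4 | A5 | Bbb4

Written C4 on the Eb clarinet sounds as Eb4, a minor third higher; apply that shift to every note.
Abb3 -> Cbb4
F3 -> Ab3
G3 -> Bb3
E3 -> G3
G#4 -> B4
A5 -> C6
Bbb4 -> Dbb5

Cbb4 Ab3 Bb3 G3 B4 C6 Dbb5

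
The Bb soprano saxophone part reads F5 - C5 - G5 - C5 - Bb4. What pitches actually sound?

Eb5 Bb4 F5 Bb4 Ab4

The Bb soprano saxophone sounds a major second below written, so transpose each written note down a major second.
F5 to Eb5
C5 to Bb4
G5 to F5
C5 to Bb4
Bb4 to Ab4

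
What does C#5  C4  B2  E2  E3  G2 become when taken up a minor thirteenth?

A minor thirteenth up from C#5 gives A6.
C4 up a minor thirteenth is Ab5.
B2 up a minor thirteenth is G4.
A minor thirteenth up from E2 gives C4.
A minor thirteenth up from E3 gives C5.
G2 up a minor thirteenth is Eb4.

A6 Ab5 G4 C4 C5 Eb4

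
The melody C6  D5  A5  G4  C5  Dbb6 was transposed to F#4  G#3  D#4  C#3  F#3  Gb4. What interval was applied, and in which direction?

down a diminished twelfth

From C6 to F#4 is 12 letter names — a twelfth of some quality.
F#4 to C6 is 18 semitones, which makes it a diminished twelfth; the second version is lower, so the direction is down.
Checking another pair — Dbb6 → Gb4 — gives the same interval.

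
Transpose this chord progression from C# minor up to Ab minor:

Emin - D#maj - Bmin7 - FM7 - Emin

Cbmin Bbmaj Gbmin7 DbbM7 Cbmin

C# minor up to Ab minor is a diminished sixth; each chord root moves by that interval while the quality stays the same.
Emin: root E up a diminished sixth → Cb, giving Cbmin.
D#maj: root D# up a diminished sixth → Bb, giving Bbmaj.
Bmin7: root B up a diminished sixth → Gb, giving Gbmin7.
FM7: root F up a diminished sixth → Dbb, giving DbbM7.
Emin: root E up a diminished sixth → Cb, giving Cbmin.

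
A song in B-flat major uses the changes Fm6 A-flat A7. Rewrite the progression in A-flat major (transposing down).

Ebm6 Gb G7

B-flat major down to A-flat major is a major second; each chord root moves by that interval while the quality stays the same.
Fm6: root F down a major second → Eb, giving Ebm6.
A-flat: root A-flat down a major second → Gb, giving Gb.
A7: root A down a major second → G, giving G7.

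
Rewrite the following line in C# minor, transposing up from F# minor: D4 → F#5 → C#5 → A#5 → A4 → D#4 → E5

From F# up to C# is a perfect fifth; apply that to each pitch.
D4 to A4
F#5 to C#6
C#5 to G#5
A#5 to E#6
A4 to E5
D#4 to A#4
E5 to B5

A4 C#6 G#5 E#6 E5 A#4 B5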